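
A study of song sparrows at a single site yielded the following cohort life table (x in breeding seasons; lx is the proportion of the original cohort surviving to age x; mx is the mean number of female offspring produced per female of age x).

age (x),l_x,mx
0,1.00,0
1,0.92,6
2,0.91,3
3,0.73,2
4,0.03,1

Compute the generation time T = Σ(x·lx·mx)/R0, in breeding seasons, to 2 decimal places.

lx·mx: 0, 5.52, 2.73, 1.46, 0.03 → R0 = 9.74
x·lx·mx: 0, 5.52, 5.46, 4.38, 0.12 → Σ = 15.48
T = 15.48 / 9.74 = 1.589322… → 1.59

1.59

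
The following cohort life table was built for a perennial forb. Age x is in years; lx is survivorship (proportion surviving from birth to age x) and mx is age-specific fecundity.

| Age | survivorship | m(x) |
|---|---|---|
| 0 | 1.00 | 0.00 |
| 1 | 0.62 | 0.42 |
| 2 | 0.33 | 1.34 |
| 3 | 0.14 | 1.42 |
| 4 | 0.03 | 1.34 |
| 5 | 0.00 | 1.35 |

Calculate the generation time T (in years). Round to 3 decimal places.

lx·mx: 0, 0.2604, 0.4422, 0.1988, 0.0402, 0 → R0 = 0.9416
x·lx·mx: 0, 0.2604, 0.8844, 0.5964, 0.1608, 0 → Σ = 1.902
T = 1.902 / 0.9416 = 2.019966… → 2.020

2.020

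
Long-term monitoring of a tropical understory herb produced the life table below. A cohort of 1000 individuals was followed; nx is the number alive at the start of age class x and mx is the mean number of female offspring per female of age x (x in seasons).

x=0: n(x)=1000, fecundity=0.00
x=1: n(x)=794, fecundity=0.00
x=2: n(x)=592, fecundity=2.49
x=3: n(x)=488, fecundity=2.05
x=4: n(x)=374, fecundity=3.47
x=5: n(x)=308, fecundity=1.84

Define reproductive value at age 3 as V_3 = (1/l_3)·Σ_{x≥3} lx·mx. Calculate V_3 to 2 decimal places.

5.87

lx = nx/n0 = nx/1000: 1, 0.794, 0.592, 0.488, 0.374, 0.308
lx·mx for x ≥ 3: 1.0004, 1.29778, 0.56672 → sum = 2.8649
V_3 = 2.8649 / l_3 = 2.8649 / 0.488 = 5.870697… → 5.87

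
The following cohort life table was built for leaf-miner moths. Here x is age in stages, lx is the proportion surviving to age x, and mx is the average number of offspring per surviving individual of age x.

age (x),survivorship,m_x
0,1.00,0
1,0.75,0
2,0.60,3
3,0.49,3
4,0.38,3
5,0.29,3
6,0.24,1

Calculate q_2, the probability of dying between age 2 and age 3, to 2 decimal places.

0.18

q_2 = (l_2 − l_3) / l_2 = (0.6 − 0.49) / 0.6
     = 0.11 / 0.6 = 0.183333… → 0.18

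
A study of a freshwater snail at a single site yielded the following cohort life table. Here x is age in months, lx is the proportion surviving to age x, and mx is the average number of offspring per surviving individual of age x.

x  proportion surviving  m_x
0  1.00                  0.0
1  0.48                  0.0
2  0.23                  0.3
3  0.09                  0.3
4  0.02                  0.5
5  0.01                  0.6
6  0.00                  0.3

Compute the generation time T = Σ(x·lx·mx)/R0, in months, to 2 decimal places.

2.58

lx·mx: 0, 0, 0.069, 0.027, 0.01, 0.006, 0 → R0 = 0.112
x·lx·mx: 0, 0, 0.138, 0.081, 0.04, 0.03, 0 → Σ = 0.289
T = 0.289 / 0.112 = 2.580357… → 2.58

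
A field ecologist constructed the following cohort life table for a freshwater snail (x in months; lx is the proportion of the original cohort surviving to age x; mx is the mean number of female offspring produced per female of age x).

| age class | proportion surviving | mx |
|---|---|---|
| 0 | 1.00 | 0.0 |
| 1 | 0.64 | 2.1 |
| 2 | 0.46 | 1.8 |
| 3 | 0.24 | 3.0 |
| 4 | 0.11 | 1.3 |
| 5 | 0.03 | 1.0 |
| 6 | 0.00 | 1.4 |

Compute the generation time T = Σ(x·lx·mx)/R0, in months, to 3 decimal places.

1.919

lx·mx: 0, 1.344, 0.828, 0.72, 0.143, 0.03, 0 → R0 = 3.065
x·lx·mx: 0, 1.344, 1.656, 2.16, 0.572, 0.15, 0 → Σ = 5.882
T = 5.882 / 3.065 = 1.919086… → 1.919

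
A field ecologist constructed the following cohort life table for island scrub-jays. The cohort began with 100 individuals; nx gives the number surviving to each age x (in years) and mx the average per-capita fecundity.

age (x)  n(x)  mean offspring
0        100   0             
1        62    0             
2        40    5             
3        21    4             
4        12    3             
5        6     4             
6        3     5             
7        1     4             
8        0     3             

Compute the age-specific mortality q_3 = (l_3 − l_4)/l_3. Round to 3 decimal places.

lx = nx/n0 = nx/100: 1, 0.62, 0.4, 0.21, 0.12, 0.06, 0.03, 0.01, 0
q_3 = (l_3 − l_4) / l_3 = (0.21 − 0.12) / 0.21
     = 0.09 / 0.21 = 0.428571… → 0.429

0.429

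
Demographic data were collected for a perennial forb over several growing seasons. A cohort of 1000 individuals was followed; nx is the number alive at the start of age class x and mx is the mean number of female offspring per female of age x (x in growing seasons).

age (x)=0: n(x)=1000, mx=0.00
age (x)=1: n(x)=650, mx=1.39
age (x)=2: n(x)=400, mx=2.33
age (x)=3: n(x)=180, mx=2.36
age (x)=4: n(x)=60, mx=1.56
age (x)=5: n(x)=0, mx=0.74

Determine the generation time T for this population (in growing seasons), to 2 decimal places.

1.88

lx = nx/n0 = nx/1000: 1, 0.65, 0.4, 0.18, 0.06, 0
lx·mx: 0, 0.9035, 0.932, 0.4248, 0.0936, 0 → R0 = 2.3539
x·lx·mx: 0, 0.9035, 1.864, 1.2744, 0.3744, 0 → Σ = 4.4163
T = 4.4163 / 2.3539 = 1.876163… → 1.88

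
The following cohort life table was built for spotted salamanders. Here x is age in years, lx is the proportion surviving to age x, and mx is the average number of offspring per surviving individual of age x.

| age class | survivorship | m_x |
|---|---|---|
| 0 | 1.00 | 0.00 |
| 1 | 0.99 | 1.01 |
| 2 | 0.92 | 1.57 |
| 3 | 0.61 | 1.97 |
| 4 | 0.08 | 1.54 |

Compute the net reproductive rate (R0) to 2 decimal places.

lx·mx by age: 0, 0.9999, 1.4444, 1.2017, 0.1232
R0 = Σ lx·mx = 3.7692 → 3.77

3.77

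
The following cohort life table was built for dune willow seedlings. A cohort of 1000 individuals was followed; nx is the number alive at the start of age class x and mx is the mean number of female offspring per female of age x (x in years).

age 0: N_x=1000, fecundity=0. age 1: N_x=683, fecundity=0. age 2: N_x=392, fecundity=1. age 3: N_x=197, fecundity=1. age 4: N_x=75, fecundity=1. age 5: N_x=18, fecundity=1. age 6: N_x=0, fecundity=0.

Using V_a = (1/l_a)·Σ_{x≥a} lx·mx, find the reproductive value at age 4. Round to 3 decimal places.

lx = nx/n0 = nx/1000: 1, 0.683, 0.392, 0.197, 0.075, 0.018, 0
lx·mx for x ≥ 4: 0.075, 0.018, 0 → sum = 0.093
V_4 = 0.093 / l_4 = 0.093 / 0.075 = 1.24 → 1.240

1.240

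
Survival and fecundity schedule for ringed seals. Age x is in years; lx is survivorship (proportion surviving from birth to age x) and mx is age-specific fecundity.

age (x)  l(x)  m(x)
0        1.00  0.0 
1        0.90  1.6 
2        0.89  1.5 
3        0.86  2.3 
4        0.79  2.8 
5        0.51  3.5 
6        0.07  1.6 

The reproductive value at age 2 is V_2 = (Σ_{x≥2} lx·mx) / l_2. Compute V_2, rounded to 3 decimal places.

8.339

lx·mx for x ≥ 2: 1.335, 1.978, 2.212, 1.785, 0.112 → sum = 7.422
V_2 = 7.422 / l_2 = 7.422 / 0.89 = 8.339326… → 8.339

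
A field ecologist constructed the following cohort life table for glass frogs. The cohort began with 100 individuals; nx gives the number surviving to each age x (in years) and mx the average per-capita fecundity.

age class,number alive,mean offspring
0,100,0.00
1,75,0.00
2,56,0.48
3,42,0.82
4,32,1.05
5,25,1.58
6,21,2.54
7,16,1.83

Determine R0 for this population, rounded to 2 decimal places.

2.17

lx = nx/n0 = nx/100: 1, 0.75, 0.56, 0.42, 0.32, 0.25, 0.21, 0.16
lx·mx by age: 0, 0, 0.2688, 0.3444, 0.336, 0.395, 0.5334, 0.2928
R0 = Σ lx·mx = 2.1704 → 2.17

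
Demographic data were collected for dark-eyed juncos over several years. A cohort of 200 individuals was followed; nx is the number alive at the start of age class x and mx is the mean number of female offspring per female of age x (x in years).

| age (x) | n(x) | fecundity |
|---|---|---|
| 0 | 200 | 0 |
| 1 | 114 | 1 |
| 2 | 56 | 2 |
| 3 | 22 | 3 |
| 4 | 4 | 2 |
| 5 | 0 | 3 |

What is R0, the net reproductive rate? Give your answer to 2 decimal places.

1.50

lx = nx/n0 = nx/200: 1, 0.57, 0.28, 0.11, 0.02, 0
lx·mx by age: 0, 0.57, 0.56, 0.33, 0.04, 0
R0 = Σ lx·mx = 1.5 → 1.50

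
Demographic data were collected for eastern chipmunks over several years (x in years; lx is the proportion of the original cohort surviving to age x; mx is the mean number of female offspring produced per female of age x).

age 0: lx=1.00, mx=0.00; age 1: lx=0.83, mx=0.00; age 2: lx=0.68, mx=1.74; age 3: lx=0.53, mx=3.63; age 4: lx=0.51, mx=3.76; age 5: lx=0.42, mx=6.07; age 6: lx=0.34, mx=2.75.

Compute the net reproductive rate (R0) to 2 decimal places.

8.51

lx·mx by age: 0, 0, 1.1832, 1.9239, 1.9176, 2.5494, 0.935
R0 = Σ lx·mx = 8.5091 → 8.51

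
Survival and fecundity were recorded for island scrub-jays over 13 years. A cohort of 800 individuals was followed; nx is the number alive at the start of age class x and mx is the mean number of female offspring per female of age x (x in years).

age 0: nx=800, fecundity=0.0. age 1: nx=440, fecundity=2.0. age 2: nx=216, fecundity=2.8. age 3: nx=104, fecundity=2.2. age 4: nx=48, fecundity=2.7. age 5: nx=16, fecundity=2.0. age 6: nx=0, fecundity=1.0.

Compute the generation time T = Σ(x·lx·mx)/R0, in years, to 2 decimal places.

1.84

lx = nx/n0 = nx/800: 1, 0.55, 0.27, 0.13, 0.06, 0.02, 0
lx·mx: 0, 1.1, 0.756, 0.286, 0.162, 0.04, 0 → R0 = 2.344
x·lx·mx: 0, 1.1, 1.512, 0.858, 0.648, 0.2, 0 → Σ = 4.318
T = 4.318 / 2.344 = 1.84215… → 1.84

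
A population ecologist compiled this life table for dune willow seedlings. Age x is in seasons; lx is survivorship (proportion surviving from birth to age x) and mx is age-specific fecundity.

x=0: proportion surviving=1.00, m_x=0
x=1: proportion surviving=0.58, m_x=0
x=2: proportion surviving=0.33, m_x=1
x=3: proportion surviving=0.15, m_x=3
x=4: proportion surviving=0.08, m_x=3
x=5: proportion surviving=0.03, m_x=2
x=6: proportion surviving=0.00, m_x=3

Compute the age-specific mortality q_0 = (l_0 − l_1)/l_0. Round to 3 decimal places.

q_0 = (l_0 − l_1) / l_0 = (1 − 0.58) / 1
     = 0.42 / 1 = 0.42 → 0.420

0.420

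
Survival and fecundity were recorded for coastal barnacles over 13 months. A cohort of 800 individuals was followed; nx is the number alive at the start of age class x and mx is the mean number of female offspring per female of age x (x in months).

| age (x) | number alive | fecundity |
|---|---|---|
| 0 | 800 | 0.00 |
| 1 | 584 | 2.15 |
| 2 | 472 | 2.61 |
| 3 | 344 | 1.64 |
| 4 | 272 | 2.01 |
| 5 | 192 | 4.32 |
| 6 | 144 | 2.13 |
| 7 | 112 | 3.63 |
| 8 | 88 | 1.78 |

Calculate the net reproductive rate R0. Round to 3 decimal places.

lx = nx/n0 = nx/800: 1, 0.73, 0.59, 0.43, 0.34, 0.24, 0.18, 0.14, 0.11
lx·mx by age: 0, 1.5695, 1.5399, 0.7052, 0.6834, 1.0368, 0.3834, 0.5082, 0.1958
R0 = Σ lx·mx = 6.6222 → 6.622

6.622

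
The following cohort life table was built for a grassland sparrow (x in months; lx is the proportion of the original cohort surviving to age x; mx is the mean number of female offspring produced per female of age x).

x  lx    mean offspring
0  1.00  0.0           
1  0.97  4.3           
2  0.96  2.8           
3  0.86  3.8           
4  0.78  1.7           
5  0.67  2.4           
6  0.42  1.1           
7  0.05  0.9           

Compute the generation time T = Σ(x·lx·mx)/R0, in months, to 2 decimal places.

2.64

lx·mx: 0, 4.171, 2.688, 3.268, 1.326, 1.608, 0.462, 0.045 → R0 = 13.568
x·lx·mx: 0, 4.171, 5.376, 9.804, 5.304, 8.04, 2.772, 0.315 → Σ = 35.782
T = 35.782 / 13.568 = 2.637235… → 2.64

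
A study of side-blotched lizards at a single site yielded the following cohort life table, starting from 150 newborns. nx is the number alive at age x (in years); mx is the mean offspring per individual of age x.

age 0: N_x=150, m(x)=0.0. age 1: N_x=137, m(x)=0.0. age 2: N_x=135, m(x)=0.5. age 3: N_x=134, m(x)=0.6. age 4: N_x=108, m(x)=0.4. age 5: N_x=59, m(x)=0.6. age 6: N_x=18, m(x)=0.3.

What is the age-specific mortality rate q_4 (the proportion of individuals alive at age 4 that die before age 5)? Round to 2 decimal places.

lx = nx/n0 = nx/150: 1, 0.91333…, 0.9, 0.89333…, 0.72, 0.39333…, 0.12
q_4 = (l_4 − l_5) / l_4 = (0.72 − 0.393333…) / 0.72
     = 0.326667… / 0.72 = 0.453704… → 0.45

0.45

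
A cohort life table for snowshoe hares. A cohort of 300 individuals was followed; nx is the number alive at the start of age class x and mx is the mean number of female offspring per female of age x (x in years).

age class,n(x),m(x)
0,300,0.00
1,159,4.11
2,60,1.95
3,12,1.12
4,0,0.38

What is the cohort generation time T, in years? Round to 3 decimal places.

1.184

lx = nx/n0 = nx/300: 1, 0.53, 0.2, 0.04, 0
lx·mx: 0, 2.1783, 0.39, 0.0448, 0 → R0 = 2.6131
x·lx·mx: 0, 2.1783, 0.78, 0.1344, 0 → Σ = 3.0927
T = 3.0927 / 2.6131 = 1.183537… → 1.184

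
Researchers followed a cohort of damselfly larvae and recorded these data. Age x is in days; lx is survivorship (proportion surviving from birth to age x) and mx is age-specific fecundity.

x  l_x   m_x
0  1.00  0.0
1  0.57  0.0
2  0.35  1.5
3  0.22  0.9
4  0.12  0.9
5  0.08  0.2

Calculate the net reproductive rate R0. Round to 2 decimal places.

lx·mx by age: 0, 0, 0.525, 0.198, 0.108, 0.016
R0 = Σ lx·mx = 0.847 → 0.85

0.85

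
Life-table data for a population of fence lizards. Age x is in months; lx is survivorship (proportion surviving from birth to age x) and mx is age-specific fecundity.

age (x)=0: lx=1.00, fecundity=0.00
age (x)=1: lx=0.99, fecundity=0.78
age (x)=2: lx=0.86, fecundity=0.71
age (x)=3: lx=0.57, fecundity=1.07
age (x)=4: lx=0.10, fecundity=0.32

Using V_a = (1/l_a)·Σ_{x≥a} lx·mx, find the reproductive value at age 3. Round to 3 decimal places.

lx·mx for x ≥ 3: 0.6099, 0.032 → sum = 0.6419
V_3 = 0.6419 / l_3 = 0.6419 / 0.57 = 1.12614… → 1.126

1.126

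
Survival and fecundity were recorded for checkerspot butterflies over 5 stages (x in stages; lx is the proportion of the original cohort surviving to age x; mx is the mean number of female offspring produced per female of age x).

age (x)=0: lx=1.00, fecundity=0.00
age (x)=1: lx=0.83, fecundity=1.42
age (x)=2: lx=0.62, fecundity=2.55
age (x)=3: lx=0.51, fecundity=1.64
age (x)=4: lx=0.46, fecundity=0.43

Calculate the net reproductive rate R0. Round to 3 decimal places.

lx·mx by age: 0, 1.1786, 1.581, 0.8364, 0.1978
R0 = Σ lx·mx = 3.7938 → 3.794

3.794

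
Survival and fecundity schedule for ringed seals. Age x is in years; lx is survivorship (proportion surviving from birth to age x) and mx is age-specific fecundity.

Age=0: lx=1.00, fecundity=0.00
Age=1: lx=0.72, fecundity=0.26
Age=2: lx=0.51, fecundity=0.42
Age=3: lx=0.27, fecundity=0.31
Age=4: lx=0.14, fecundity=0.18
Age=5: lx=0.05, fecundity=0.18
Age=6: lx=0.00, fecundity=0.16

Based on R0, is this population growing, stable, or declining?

declining

R0 = Σ lx·mx = 0 + 0.1872 + 0.2142 + 0.0837 + 0.0252 + 0.009 + 0 = 0.5193
R0 < 1, so the population is declining.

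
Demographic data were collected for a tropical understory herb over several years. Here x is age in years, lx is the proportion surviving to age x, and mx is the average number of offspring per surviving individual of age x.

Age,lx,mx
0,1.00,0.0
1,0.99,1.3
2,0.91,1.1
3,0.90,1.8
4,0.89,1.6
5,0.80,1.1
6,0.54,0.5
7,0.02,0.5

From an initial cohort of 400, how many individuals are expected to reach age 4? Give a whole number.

Expected survivors = N0 · l_4 = 400 × 0.89 = 356 → 356

356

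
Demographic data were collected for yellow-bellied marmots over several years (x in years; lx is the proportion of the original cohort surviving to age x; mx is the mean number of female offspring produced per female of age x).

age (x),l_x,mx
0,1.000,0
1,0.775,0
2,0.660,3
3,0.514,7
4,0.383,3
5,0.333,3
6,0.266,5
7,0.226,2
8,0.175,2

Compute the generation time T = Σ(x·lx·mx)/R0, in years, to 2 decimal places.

3.88

lx·mx: 0, 0, 1.98, 3.598, 1.149, 0.999, 1.33, 0.452, 0.35 → R0 = 9.858
x·lx·mx: 0, 0, 3.96, 10.794, 4.596, 4.995, 7.98, 3.164, 2.8 → Σ = 38.289
T = 38.289 / 9.858 = 3.884054… → 3.88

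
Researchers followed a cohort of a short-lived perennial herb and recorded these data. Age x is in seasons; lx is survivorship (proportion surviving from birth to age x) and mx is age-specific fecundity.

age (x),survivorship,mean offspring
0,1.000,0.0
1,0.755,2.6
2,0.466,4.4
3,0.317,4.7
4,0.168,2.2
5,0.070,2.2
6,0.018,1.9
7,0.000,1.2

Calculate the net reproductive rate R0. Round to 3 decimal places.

6.061

lx·mx by age: 0, 1.963, 2.0504, 1.4899, 0.3696, 0.154, 0.0342, 0
R0 = Σ lx·mx = 6.0611 → 6.061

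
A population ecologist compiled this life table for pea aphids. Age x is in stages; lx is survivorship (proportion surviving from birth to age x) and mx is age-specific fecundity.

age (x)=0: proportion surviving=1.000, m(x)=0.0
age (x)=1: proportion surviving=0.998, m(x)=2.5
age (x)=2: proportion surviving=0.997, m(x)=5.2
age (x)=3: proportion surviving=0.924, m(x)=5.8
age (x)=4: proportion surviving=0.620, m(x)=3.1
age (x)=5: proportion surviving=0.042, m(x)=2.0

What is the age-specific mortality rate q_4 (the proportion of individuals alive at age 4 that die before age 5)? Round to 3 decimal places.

q_4 = (l_4 − l_5) / l_4 = (0.62 − 0.042) / 0.62
     = 0.578 / 0.62 = 0.932258… → 0.932

0.932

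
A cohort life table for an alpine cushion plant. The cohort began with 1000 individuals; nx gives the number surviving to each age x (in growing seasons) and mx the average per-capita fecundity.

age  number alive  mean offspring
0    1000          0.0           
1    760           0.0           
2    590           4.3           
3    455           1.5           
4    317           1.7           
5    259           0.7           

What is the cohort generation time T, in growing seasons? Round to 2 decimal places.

lx = nx/n0 = nx/1000: 1, 0.76, 0.59, 0.455, 0.317, 0.259
lx·mx: 0, 0, 2.537, 0.6825, 0.5389, 0.1813 → R0 = 3.9397
x·lx·mx: 0, 0, 5.074, 2.0475, 2.1556, 0.9065 → Σ = 10.1836
T = 10.1836 / 3.9397 = 2.584867… → 2.58

2.58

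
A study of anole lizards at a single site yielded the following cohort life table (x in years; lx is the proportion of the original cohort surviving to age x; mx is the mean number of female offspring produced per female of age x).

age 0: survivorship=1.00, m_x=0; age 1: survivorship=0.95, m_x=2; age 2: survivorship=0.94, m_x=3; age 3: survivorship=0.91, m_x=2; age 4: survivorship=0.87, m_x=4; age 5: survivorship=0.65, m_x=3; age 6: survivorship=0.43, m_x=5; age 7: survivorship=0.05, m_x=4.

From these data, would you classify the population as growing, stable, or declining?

growing

R0 = Σ lx·mx = 0 + 1.9 + 2.82 + 1.82 + 3.48 + 1.95 + 2.15 + 0.2 = 14.32
R0 > 1, so the population is growing.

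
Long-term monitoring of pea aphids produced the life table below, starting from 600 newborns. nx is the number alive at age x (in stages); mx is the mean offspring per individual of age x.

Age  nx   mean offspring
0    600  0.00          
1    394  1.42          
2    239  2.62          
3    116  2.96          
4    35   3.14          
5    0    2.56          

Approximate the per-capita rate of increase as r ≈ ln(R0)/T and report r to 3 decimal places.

lx = nx/n0 = nx/600: 1, 0.65667…, 0.39833…, 0.19333…, 0.05833…, 0
R0 = Σ lx·mx = 0 + 0.93247… + 1.04363… + 0.57227… + 0.18317… + 0 = 2.731533…
Σ x·lx·mx = 5.4692…; T = 5.4692…/2.731533… = 2.00225…
r ≈ ln(R0)/T = ln(2.731533…)/2.00225… = 0.50187… → 0.502

0.502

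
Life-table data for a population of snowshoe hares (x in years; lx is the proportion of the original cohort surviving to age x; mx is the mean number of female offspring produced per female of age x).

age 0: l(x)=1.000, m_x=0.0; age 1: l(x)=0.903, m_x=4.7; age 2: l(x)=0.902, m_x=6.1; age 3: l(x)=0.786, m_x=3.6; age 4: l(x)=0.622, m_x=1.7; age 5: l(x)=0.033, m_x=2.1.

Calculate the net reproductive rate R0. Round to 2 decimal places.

13.70

lx·mx by age: 0, 4.2441, 5.5022, 2.8296, 1.0574, 0.0693
R0 = Σ lx·mx = 13.7026 → 13.70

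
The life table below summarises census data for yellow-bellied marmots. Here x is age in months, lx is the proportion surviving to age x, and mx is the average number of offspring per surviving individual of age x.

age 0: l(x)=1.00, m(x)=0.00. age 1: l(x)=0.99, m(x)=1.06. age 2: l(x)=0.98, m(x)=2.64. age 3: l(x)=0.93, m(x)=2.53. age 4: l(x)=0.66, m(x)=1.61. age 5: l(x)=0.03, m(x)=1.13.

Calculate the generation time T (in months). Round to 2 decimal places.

lx·mx: 0, 1.0494, 2.5872, 2.3529, 1.0626, 0.0339 → R0 = 7.086
x·lx·mx: 0, 1.0494, 5.1744, 7.0587, 4.2504, 0.1695 → Σ = 17.7024
T = 17.7024 / 7.086 = 2.498222… → 2.50

2.50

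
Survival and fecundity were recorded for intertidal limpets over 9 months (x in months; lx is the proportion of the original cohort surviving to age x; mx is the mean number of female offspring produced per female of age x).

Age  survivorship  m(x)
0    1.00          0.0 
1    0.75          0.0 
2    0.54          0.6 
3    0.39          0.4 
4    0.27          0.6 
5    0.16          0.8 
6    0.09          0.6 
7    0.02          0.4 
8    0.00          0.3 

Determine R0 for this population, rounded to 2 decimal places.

0.83

lx·mx by age: 0, 0, 0.324, 0.156, 0.162, 0.128, 0.054, 0.008, 0
R0 = Σ lx·mx = 0.832 → 0.83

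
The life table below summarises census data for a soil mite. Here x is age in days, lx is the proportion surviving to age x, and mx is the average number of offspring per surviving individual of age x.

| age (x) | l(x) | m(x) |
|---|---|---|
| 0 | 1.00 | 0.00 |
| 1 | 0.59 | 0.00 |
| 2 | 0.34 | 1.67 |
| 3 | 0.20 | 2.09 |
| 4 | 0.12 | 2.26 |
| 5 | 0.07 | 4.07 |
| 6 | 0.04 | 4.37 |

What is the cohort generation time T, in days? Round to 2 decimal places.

3.46

lx·mx: 0, 0, 0.5678, 0.418, 0.2712, 0.2849, 0.1748 → R0 = 1.7167
x·lx·mx: 0, 0, 1.1356, 1.254, 1.0848, 1.4245, 1.0488 → Σ = 5.9477
T = 5.9477 / 1.7167 = 3.464612… → 3.46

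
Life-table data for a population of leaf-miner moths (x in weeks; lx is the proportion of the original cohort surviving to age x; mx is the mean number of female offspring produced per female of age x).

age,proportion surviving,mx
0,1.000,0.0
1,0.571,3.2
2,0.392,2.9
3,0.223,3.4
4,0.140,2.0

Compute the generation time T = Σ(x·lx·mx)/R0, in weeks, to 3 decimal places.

1.873

lx·mx: 0, 1.8272, 1.1368, 0.7582, 0.28 → R0 = 4.0022
x·lx·mx: 0, 1.8272, 2.2736, 2.2746, 1.12 → Σ = 7.4954
T = 7.4954 / 4.0022 = 1.87282… → 1.873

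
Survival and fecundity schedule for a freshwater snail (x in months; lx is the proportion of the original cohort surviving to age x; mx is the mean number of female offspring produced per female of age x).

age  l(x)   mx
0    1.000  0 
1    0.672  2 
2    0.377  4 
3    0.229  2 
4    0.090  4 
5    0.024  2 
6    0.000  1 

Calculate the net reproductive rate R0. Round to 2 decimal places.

3.72

lx·mx by age: 0, 1.344, 1.508, 0.458, 0.36, 0.048, 0
R0 = Σ lx·mx = 3.718 → 3.72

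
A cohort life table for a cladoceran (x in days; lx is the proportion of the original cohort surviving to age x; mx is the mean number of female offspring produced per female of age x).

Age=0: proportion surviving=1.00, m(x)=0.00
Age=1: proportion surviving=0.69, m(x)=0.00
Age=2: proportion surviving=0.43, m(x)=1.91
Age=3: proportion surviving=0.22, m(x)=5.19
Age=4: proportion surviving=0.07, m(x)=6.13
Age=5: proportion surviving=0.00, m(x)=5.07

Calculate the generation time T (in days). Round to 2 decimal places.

2.84

lx·mx: 0, 0, 0.8213, 1.1418, 0.4291, 0 → R0 = 2.3922
x·lx·mx: 0, 0, 1.6426, 3.4254, 1.7164, 0 → Σ = 6.7844
T = 6.7844 / 2.3922 = 2.83605… → 2.84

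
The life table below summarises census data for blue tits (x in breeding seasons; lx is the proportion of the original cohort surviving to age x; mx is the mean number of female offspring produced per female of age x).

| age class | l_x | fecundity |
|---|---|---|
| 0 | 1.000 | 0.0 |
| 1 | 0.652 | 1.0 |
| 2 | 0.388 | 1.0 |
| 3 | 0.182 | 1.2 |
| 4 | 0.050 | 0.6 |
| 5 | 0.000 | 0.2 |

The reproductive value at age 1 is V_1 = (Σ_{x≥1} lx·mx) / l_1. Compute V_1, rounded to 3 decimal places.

1.976

lx·mx for x ≥ 1: 0.652, 0.388, 0.2184, 0.03, 0 → sum = 1.2884
V_1 = 1.2884 / l_1 = 1.2884 / 0.652 = 1.976074… → 1.976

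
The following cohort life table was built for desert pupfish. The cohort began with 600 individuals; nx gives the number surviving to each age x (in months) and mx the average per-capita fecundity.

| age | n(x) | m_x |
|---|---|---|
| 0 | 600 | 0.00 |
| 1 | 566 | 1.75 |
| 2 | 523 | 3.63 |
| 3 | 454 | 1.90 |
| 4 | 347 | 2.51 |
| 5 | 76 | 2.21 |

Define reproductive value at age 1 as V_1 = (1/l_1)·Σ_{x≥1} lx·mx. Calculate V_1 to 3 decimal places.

8.464

lx = nx/n0 = nx/600: 1, 0.94333…, 0.87167…, 0.75667…, 0.57833…, 0.12667…
lx·mx for x ≥ 1: 1.650833…, 3.16415…, 1.437667…, 1.451617…, 0.279933… → sum = 7.9842…
V_1 = 7.9842… / l_1 = 7.9842… / 0.943333… = 8.463816… → 8.464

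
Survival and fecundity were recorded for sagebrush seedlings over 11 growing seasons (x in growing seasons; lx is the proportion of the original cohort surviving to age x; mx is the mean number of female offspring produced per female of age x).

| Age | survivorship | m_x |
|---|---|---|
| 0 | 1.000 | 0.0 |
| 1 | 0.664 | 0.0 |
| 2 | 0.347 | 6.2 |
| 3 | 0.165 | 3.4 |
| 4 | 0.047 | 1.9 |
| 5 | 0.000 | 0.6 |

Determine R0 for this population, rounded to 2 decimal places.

lx·mx by age: 0, 0, 2.1514, 0.561, 0.0893, 0
R0 = Σ lx·mx = 2.8017 → 2.80

2.80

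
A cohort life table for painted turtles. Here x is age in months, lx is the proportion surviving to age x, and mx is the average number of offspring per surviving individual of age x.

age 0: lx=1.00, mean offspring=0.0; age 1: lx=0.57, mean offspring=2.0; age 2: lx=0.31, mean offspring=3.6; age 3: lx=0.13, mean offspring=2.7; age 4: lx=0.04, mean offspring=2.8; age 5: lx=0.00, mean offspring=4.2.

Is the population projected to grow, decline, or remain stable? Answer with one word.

growing

R0 = Σ lx·mx = 0 + 1.14 + 1.116 + 0.351 + 0.112 + 0 = 2.719
R0 > 1, so the population is growing.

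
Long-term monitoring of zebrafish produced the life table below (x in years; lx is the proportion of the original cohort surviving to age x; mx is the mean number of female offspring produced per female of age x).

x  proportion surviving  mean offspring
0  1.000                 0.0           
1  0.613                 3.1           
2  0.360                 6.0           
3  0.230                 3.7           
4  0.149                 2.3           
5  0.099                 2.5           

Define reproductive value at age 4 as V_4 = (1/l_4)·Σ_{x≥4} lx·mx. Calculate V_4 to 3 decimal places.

lx·mx for x ≥ 4: 0.3427, 0.2475 → sum = 0.5902
V_4 = 0.5902 / l_4 = 0.5902 / 0.149 = 3.961074… → 3.961

3.961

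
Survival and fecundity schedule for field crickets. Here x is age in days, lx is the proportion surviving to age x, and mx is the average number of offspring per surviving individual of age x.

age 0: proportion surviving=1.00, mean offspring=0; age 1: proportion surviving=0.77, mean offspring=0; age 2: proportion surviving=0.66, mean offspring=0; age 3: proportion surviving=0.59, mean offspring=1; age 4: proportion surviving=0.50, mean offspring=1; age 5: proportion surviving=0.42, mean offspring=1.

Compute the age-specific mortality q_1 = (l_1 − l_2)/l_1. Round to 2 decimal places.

0.14

q_1 = (l_1 − l_2) / l_1 = (0.77 − 0.66) / 0.77
     = 0.11 / 0.77 = 0.142857… → 0.14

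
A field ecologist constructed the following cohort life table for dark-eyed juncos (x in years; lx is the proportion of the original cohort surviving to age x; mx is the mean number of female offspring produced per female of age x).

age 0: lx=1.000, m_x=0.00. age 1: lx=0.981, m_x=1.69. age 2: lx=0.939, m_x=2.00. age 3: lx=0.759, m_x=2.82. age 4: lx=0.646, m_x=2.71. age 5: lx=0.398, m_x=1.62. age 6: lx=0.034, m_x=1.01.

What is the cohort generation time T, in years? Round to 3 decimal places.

2.747

lx·mx: 0, 1.65789, 1.878, 2.14038, 1.75066, 0.64476, 0.03434 → R0 = 8.10603
x·lx·mx: 0, 1.65789, 3.756, 6.42114, 7.00264, 3.2238, 0.20604 → Σ = 22.26751
T = 22.26751 / 8.10603 = 2.74703… → 2.747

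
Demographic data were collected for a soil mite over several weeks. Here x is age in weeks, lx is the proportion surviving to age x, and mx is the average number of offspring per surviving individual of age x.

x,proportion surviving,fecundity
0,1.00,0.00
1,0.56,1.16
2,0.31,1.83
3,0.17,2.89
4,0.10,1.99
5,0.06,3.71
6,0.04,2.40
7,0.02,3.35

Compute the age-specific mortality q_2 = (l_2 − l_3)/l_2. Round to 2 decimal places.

0.45

q_2 = (l_2 − l_3) / l_2 = (0.31 − 0.17) / 0.31
     = 0.14 / 0.31 = 0.451613… → 0.45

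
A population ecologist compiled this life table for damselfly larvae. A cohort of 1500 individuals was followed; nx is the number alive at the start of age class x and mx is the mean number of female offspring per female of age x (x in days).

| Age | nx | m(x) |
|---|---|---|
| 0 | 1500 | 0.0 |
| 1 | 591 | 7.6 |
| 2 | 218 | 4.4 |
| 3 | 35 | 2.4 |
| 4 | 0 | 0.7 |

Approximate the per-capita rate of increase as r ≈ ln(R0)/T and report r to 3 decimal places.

lx = nx/n0 = nx/1500: 1, 0.394, 0.14533…, 0.02333…, 0
R0 = Σ lx·mx = 0 + 2.9944 + 0.63947… + 0.056… + 0 = 3.689867…
Σ x·lx·mx = 4.441333…; T = 4.441333…/3.689867… = 1.20366…
r ≈ ln(R0)/T = ln(3.689867…)/1.20366… = 1.08469… → 1.085

1.085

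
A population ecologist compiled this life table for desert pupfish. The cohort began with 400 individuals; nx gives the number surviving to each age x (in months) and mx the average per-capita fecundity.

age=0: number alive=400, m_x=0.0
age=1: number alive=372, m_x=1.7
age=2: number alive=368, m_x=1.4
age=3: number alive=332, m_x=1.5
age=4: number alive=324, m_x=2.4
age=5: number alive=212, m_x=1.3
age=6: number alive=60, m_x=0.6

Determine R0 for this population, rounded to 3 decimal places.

6.837

lx = nx/n0 = nx/400: 1, 0.93, 0.92, 0.83, 0.81, 0.53, 0.15
lx·mx by age: 0, 1.581, 1.288, 1.245, 1.944, 0.689, 0.09
R0 = Σ lx·mx = 6.837 → 6.837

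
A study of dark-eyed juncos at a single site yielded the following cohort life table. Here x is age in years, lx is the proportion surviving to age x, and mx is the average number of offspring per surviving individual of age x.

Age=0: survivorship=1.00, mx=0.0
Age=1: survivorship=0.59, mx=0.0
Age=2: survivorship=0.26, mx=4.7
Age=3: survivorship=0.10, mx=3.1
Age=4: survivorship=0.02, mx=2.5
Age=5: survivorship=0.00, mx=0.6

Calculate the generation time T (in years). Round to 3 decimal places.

lx·mx: 0, 0, 1.222, 0.31, 0.05, 0 → R0 = 1.582
x·lx·mx: 0, 0, 2.444, 0.93, 0.2, 0 → Σ = 3.574
T = 3.574 / 1.582 = 2.259166… → 2.259

2.259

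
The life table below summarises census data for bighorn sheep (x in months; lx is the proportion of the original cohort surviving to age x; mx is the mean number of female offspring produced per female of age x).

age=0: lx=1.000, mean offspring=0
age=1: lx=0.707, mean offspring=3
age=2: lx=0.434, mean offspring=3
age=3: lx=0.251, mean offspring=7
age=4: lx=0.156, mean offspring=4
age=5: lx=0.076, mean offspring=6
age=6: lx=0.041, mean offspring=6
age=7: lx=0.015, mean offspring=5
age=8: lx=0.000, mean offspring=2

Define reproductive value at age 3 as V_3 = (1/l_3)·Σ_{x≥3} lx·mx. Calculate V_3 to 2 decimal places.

lx·mx for x ≥ 3: 1.757, 0.624, 0.456, 0.246, 0.075, 0 → sum = 3.158
V_3 = 3.158 / l_3 = 3.158 / 0.251 = 12.581673… → 12.58

12.58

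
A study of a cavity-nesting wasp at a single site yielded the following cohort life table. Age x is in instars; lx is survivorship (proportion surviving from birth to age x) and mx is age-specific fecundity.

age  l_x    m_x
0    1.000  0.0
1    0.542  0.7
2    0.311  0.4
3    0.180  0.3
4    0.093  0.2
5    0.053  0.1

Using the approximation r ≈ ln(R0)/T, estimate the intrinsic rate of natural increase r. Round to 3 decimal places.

-0.354

R0 = Σ lx·mx = 0 + 0.3794 + 0.1244 + 0.054 + 0.0186 + 0.0053 = 0.5817
Σ x·lx·mx = 0.8911; T = 0.8911/0.5817 = 1.53189…
r ≈ ln(R0)/T = ln(0.5817)/1.53189… = -0.35368… → -0.354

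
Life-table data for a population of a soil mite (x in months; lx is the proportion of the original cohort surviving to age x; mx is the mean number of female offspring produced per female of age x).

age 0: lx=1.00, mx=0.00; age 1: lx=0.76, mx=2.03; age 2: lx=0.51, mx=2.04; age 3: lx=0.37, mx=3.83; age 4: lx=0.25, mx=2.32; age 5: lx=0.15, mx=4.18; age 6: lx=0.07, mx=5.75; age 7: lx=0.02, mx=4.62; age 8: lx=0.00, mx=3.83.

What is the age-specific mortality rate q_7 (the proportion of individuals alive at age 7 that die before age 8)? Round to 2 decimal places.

q_7 = (l_7 − l_8) / l_7 = (0.02 − 0) / 0.02
     = 0.02 / 0.02 = 1 → 1.00

1.00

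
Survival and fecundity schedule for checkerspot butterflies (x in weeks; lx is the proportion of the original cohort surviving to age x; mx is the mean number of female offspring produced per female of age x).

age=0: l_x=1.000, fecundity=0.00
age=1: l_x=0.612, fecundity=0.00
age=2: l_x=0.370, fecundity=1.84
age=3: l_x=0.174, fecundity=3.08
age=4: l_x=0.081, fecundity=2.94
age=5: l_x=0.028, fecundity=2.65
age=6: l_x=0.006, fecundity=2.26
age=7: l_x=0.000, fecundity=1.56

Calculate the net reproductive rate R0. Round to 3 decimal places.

lx·mx by age: 0, 0, 0.6808, 0.53592, 0.23814, 0.0742, 0.01356, 0
R0 = Σ lx·mx = 1.54262 → 1.543

1.543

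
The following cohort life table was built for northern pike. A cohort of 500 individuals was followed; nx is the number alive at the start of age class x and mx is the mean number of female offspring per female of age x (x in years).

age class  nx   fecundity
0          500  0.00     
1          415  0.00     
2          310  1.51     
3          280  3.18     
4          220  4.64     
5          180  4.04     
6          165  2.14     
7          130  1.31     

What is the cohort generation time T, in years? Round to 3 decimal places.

lx = nx/n0 = nx/500: 1, 0.83, 0.62, 0.56, 0.44, 0.36, 0.33, 0.26
lx·mx: 0, 0, 0.9362, 1.7808, 2.0416, 1.4544, 0.7062, 0.3406 → R0 = 7.2598
x·lx·mx: 0, 0, 1.8724, 5.3424, 8.1664, 7.272, 4.2372, 2.3842 → Σ = 29.2746
T = 29.2746 / 7.2598 = 4.032425… → 4.032

4.032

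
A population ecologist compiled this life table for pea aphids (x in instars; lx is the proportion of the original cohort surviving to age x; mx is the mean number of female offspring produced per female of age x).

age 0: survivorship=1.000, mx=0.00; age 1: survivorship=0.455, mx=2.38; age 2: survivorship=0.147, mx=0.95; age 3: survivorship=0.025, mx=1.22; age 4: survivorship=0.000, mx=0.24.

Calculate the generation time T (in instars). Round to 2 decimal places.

1.16

lx·mx: 0, 1.0829, 0.13965, 0.0305, 0 → R0 = 1.25305
x·lx·mx: 0, 1.0829, 0.2793, 0.0915, 0 → Σ = 1.4537
T = 1.4537 / 1.25305 = 1.160129… → 1.16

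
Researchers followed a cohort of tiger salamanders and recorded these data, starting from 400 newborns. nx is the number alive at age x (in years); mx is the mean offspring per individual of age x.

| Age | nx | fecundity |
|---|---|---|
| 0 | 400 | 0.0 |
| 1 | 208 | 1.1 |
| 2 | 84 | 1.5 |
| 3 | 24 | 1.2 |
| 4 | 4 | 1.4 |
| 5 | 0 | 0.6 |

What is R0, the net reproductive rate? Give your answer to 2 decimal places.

lx = nx/n0 = nx/400: 1, 0.52, 0.21, 0.06, 0.01, 0
lx·mx by age: 0, 0.572, 0.315, 0.072, 0.014, 0
R0 = Σ lx·mx = 0.973 → 0.97

0.97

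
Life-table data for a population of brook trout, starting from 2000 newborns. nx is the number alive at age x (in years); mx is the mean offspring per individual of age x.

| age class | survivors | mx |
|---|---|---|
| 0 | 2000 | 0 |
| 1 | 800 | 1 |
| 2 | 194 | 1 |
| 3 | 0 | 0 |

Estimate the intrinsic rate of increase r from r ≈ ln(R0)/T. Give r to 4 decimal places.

lx = nx/n0 = nx/2000: 1, 0.4, 0.097, 0
R0 = Σ lx·mx = 0 + 0.4 + 0.097 + 0 = 0.497
Σ x·lx·mx = 0.594; T = 0.594/0.497 = 1.19517…
r ≈ ln(R0)/T = ln(0.497)/1.19517… = -0.584992… → -0.5850

-0.5850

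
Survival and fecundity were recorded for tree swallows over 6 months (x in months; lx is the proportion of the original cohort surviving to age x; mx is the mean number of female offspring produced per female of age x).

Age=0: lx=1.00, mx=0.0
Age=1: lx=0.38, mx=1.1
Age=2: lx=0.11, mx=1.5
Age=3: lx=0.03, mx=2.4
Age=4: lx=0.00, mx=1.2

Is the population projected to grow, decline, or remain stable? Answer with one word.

R0 = Σ lx·mx = 0 + 0.418 + 0.165 + 0.072 + 0 = 0.655
R0 < 1, so the population is declining.

declining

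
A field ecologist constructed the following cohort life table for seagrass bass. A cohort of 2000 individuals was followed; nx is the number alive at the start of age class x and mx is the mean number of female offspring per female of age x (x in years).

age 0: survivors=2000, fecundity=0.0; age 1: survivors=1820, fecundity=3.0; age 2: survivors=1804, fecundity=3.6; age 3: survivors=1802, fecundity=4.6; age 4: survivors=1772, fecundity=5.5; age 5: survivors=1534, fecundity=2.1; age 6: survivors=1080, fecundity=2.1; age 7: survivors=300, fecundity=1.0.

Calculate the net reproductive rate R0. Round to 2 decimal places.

17.89

lx = nx/n0 = nx/2000: 1, 0.91, 0.902, 0.901, 0.886, 0.767, 0.54, 0.15
lx·mx by age: 0, 2.73, 3.2472, 4.1446, 4.873, 1.6107, 1.134, 0.15
R0 = Σ lx·mx = 17.8895 → 17.89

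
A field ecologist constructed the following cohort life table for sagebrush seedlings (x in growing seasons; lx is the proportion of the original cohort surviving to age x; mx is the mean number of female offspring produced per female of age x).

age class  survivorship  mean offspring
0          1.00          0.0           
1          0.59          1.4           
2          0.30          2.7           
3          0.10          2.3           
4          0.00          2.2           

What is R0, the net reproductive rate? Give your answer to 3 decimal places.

lx·mx by age: 0, 0.826, 0.81, 0.23, 0
R0 = Σ lx·mx = 1.866 → 1.866

1.866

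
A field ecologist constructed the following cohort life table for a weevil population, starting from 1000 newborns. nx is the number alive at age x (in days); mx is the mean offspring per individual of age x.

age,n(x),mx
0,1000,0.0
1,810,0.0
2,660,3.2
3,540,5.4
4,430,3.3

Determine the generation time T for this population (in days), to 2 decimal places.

lx = nx/n0 = nx/1000: 1, 0.81, 0.66, 0.54, 0.43
lx·mx: 0, 0, 2.112, 2.916, 1.419 → R0 = 6.447
x·lx·mx: 0, 0, 4.224, 8.748, 5.676 → Σ = 18.648
T = 18.648 / 6.447 = 2.892508… → 2.89

2.89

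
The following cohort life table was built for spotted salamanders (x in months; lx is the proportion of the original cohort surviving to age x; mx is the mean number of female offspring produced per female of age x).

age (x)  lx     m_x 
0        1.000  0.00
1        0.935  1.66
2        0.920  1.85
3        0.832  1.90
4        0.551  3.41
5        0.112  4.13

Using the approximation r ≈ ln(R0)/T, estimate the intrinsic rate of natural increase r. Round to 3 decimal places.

0.724

R0 = Σ lx·mx = 0 + 1.5521 + 1.702 + 1.5808 + 1.87891 + 0.46256 = 7.17637
Σ x·lx·mx = 19.52694; T = 19.52694/7.17637 = 2.72101…
r ≈ ln(R0)/T = ln(7.17637)/2.72101… = 0.72429… → 0.724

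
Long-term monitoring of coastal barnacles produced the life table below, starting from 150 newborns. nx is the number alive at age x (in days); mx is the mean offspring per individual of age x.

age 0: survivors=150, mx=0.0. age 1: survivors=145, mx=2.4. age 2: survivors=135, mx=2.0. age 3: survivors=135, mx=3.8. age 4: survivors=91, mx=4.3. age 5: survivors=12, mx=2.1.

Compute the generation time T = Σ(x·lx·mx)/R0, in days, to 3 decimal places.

lx = nx/n0 = nx/150: 1, 0.96667…, 0.9, 0.9, 0.60667…, 0.08
lx·mx: 0, 2.32…, 1.8, 3.42, 2.608667…, 0.168 → R0 = 10.316667…
x·lx·mx: 0, 2.32…, 3.6, 10.26, 10.434667…, 0.84 → Σ = 27.454667…
T = 27.454667… / 10.316667… = 2.661195… → 2.661

2.661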